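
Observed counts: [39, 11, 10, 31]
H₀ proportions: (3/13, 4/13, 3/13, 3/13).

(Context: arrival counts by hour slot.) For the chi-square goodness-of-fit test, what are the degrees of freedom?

df = k − 1 = 4 − 1 = 3

degrees of freedom = 3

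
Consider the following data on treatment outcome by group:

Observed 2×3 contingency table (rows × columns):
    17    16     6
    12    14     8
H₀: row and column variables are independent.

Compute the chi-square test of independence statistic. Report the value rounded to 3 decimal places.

Row totals [39, 34], col totals [29, 30, 14], n=73
χ² = (17−15.49)²/15.49 + (16−16.03)²/16.03 + (6−7.48)²/7.48 + (12−13.51)²/13.51 + (14−13.97)²/13.97 + (8−6.52)²/6.52 = 0.9431
df = 2

test statistic = 0.943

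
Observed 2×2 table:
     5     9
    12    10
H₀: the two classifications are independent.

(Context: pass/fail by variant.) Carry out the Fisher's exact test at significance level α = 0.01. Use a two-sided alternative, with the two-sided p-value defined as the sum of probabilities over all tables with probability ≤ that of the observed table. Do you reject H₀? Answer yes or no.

reject H₀: no

Margins: r₁=14, r₂=22, c₁=17, c₂=19, n=36
p_obs = C(14,5)·C(22,12)/C(36,17); sum pmf over tables with pmf ≤ p_obs
p-value (two-sided) = 0.32173
At α=0.01: p ≥ α → fail to reject H₀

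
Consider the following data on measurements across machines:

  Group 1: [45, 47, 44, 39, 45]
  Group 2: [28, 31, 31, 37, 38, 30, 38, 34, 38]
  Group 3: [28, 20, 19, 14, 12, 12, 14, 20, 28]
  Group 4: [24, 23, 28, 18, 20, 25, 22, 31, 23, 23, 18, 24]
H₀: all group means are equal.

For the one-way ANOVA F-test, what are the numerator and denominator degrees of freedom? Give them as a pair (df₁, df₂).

degrees of freedom = [3, 31]

k = 4 groups, N = 35 total
df = (k−1, N−k) = (4−1, 35−4) = (3, 31)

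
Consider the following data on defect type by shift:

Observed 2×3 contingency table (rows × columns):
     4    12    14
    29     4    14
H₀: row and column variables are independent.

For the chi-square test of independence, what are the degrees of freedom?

degrees of freedom = 2

df = (r−1)(c−1) = (2−1)·(3−1) = 2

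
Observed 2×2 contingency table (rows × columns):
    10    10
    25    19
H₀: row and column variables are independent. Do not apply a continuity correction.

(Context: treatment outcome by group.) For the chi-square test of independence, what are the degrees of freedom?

df = (r−1)(c−1) = (2−1)·(2−1) = 1

degrees of freedom = 1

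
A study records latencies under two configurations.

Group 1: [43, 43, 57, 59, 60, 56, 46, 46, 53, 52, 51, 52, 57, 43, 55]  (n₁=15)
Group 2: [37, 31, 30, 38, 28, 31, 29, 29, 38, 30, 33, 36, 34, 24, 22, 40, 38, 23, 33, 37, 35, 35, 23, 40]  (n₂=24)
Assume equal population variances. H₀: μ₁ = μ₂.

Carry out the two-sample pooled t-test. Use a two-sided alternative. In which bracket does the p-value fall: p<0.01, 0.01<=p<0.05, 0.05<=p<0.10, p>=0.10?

x̄₁=51.533, s₁=5.986, n₁=15
x̄₂=32.250, s₂=5.495, n₂=24
s_p² = [14·5.986² + 23·5.495²]/37 = 32.3306
SE = √(s_p²·(1/15+1/24)) = 1.8715
t = (51.533−32.250)/1.8715 = 10.3037
df = 37
p-value (two-sided) = 0.00000
→ bracket: p<0.01

p-value bracket: p<0.01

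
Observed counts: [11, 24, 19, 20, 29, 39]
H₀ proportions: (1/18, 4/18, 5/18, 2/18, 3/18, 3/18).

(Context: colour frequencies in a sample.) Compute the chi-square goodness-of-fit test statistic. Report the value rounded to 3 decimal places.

n = 142; E_i = n·p_i = [7.89, 31.56, 39.44, 15.78, 23.67, 23.67]
χ² = (11−7.89)²/7.89 + (24−31.56)²/31.56 + (19−39.44)²/39.44 + (20−15.78)²/15.78 + (29−23.67)²/23.67 + (39−23.67)²/23.67 = 25.8986
df = 5

test statistic = 25.899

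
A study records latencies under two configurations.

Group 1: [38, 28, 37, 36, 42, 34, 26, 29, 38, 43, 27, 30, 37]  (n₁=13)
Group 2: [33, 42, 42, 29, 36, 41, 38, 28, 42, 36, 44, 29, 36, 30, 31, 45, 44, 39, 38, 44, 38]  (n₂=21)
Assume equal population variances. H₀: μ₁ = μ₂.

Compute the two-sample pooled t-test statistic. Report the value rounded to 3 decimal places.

x̄₁=34.231, s₁=5.688, n₁=13
x̄₂=37.381, s₂=5.563, n₂=21
s_p² = [12·5.688² + 20·5.563²]/32 = 31.4769
SE = √(s_p²·(1/13+1/21)) = 1.9799
t = (34.231−37.381)/1.9799 = -1.5910
df = 32

test statistic = -1.591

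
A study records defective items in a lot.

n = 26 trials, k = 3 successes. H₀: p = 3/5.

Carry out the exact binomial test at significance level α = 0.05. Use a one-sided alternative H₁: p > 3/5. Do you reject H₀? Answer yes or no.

Exact binomial: n=26, k=3, p₀=3/5=0.6000
P(X≥3) from Σ C(n,i)·p₀^i·(1−p₀)^(n−i)
p-value (one-sided, H₁ greater) = 1.00000
At α=0.05: p ≥ α → fail to reject H₀

reject H₀: no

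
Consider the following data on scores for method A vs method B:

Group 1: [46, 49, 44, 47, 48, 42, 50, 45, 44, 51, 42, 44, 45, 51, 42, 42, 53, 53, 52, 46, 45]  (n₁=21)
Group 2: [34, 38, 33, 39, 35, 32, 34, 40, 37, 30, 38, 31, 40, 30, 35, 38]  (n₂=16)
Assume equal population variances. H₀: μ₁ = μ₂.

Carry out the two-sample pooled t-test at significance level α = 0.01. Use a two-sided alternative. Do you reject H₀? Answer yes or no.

x̄₁=46.714, s₁=3.757, n₁=21
x̄₂=35.250, s₂=3.435, n₂=16
s_p² = [20·3.757² + 15·3.435²]/35 = 13.1224
SE = √(s_p²·(1/21+1/16)) = 1.2021
t = (46.714−35.250)/1.2021 = 9.5369
df = 35
p-value (two-sided) = 0.00000
At α=0.01: p < α → reject H₀

reject H₀: yes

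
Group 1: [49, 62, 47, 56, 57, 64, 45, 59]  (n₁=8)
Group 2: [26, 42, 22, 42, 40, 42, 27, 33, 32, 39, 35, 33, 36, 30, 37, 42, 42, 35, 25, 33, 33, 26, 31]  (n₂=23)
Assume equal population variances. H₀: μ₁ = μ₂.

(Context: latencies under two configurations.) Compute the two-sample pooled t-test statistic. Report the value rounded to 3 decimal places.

x̄₁=54.875, s₁=7.080, n₁=8
x̄₂=34.043, s₂=6.146, n₂=23
s_p² = [7·7.080² + 22·6.146²]/29 = 40.7528
SE = √(s_p²·(1/8+1/23)) = 2.6203
t = (54.875−34.043)/2.6203 = 7.9501
df = 29

test statistic = 7.950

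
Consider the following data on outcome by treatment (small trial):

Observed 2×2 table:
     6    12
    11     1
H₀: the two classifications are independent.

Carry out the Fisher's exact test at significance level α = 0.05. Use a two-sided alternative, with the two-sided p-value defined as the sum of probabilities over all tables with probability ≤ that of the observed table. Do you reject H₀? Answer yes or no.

reject H₀: yes

Margins: r₁=18, r₂=12, c₁=17, c₂=13, n=30
p_obs = C(18,6)·C(12,11)/C(30,17); sum pmf over tables with pmf ≤ p_obs
p-value (two-sided) = 0.00240
At α=0.05: p < α → reject H₀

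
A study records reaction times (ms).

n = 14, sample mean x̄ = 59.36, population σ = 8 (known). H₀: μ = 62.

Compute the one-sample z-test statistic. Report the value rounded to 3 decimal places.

SE = σ/√n = 8/√14 = 2.1381
z = (x̄−μ₀)/SE = (59.36−62)/2.1381 = -1.2347

test statistic = -1.235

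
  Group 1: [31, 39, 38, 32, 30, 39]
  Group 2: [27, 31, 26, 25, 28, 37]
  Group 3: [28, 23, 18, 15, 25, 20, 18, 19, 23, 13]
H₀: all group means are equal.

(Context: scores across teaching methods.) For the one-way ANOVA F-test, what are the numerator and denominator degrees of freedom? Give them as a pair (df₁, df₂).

k = 3 groups, N = 22 total
df = (k−1, N−k) = (3−1, 22−3) = (2, 19)

degrees of freedom = [2, 19]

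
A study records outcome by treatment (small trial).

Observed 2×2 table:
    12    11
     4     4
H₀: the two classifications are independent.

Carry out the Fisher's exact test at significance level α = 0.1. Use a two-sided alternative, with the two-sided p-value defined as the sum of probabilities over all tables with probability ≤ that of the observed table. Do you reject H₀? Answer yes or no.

Margins: r₁=23, r₂=8, c₁=16, c₂=15, n=31
p_obs = C(23,12)·C(8,4)/C(31,16); sum pmf over tables with pmf ≤ p_obs
p-value (two-sided) = 1.00000
At α=0.1: p ≥ α → fail to reject H₀

reject H₀: no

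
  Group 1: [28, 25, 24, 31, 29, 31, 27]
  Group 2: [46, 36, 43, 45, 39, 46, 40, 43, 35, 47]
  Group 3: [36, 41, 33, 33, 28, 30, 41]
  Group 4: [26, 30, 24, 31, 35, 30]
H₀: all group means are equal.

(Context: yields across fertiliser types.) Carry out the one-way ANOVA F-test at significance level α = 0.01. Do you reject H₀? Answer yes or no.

reject H₀: yes

Group means [27.86, 42.00, 34.57, 29.33], grand mean 34.433
SSB = Σnᵢ(x̄ᵢ−x̄)² = 1031.462; SSW = ΣΣ(x−x̄ᵢ)² = 439.905
MSB = 1031.462/3 = 343.8206; MSW = 439.905/26 = 16.9194
F = MSB/MSW = 20.3211
df = (3, 26)
p-value (upper-tail) = 0.00000
At α=0.01: p < α → reject H₀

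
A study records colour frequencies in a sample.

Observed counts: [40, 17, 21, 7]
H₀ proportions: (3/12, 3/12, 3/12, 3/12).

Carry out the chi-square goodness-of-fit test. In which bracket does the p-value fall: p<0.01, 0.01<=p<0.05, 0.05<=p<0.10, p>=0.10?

n = 85; E_i = n·p_i = [21.25, 21.25, 21.25, 21.25]
χ² = (40−21.25)²/21.25 + (17−21.25)²/21.25 + (21−21.25)²/21.25 + (7−21.25)²/21.25 = 26.9529
df = 3
p-value (upper-tail) = 0.00001
→ bracket: p<0.01

p-value bracket: p<0.01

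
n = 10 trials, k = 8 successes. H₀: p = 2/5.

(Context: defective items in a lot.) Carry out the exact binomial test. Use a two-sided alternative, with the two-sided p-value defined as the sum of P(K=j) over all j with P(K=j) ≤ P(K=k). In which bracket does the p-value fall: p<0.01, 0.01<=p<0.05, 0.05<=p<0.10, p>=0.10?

Exact binomial: n=10, k=8, p₀=2/5=0.4000
P(X=j) = C(n,j)·p₀^j·(1−p₀)^(n−j); p = Σ P(X=j) over j with P(X=j) ≤ P(X=8)
p-value (two-sided) = 0.01834
→ bracket: 0.01<=p<0.05

p-value bracket: 0.01<=p<0.05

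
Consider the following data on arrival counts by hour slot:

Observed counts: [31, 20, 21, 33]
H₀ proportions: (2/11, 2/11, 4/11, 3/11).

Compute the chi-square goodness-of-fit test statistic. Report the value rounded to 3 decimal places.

test statistic = 15.869

n = 105; E_i = n·p_i = [19.09, 19.09, 38.18, 28.64]
χ² = (31−19.09)²/19.09 + (20−19.09)²/19.09 + (21−38.18)²/38.18 + (33−28.64)²/28.64 = 15.8690
df = 3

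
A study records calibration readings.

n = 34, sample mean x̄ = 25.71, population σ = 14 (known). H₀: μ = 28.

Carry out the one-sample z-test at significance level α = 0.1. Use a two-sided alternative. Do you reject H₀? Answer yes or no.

reject H₀: no

SE = σ/√n = 14/√34 = 2.4010
z = (x̄−μ₀)/SE = (25.71−28)/2.4010 = -0.9538
p-value (two-sided) = 0.34020
At α=0.1: p ≥ α → fail to reject H₀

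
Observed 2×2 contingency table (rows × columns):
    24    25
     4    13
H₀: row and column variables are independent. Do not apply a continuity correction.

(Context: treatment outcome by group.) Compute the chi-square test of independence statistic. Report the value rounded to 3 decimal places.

Row totals [49, 17], col totals [28, 38], n=66
χ² = (24−20.79)²/20.79 + (25−28.21)²/28.21 + (4−7.21)²/7.21 + (13−9.79)²/9.79 = 3.3468
df = 1

test statistic = 3.347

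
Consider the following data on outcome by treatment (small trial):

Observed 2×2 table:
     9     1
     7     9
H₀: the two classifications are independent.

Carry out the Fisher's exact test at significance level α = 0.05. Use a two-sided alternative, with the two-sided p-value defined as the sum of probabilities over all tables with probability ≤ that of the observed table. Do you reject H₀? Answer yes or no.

Margins: r₁=10, r₂=16, c₁=16, c₂=10, n=26
p_obs = C(10,9)·C(16,7)/C(26,16); sum pmf over tables with pmf ≤ p_obs
p-value (two-sided) = 0.03674
At α=0.05: p < α → reject H₀

reject H₀: yes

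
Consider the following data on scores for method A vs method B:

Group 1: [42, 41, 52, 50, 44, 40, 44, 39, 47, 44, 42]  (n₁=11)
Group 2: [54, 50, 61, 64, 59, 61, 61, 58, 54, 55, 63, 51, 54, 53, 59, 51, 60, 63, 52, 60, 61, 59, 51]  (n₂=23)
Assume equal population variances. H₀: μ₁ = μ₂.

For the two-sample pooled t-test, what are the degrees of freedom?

df = n₁ + n₂ − 2 = 11 + 23 − 2 = 32

degrees of freedom = 32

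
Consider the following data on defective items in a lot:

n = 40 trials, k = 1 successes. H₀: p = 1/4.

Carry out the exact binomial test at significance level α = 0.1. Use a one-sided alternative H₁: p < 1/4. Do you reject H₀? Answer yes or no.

Exact binomial: n=40, k=1, p₀=1/4=0.2500
P(X≤1) from Σ C(n,i)·p₀^i·(1−p₀)^(n−i)
p-value (one-sided, H₁ less) = 0.00014
At α=0.1: p < α → reject H₀

reject H₀: yes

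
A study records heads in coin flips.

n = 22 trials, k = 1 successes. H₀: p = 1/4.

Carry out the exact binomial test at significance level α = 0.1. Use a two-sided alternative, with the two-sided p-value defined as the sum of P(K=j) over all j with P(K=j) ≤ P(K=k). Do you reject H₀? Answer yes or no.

Exact binomial: n=22, k=1, p₀=1/4=0.2500
P(X=j) = C(n,j)·p₀^j·(1−p₀)^(n−j); p = Σ P(X=j) over j with P(X=j) ≤ P(X=1)
p-value (two-sided) = 0.02484
At α=0.1: p < α → reject H₀

reject H₀: yes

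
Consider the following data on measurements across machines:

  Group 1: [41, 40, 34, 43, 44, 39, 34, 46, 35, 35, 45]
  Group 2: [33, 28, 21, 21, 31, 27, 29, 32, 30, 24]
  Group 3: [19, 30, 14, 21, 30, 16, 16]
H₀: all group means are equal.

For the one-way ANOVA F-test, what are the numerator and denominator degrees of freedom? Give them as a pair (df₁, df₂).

k = 3 groups, N = 28 total
df = (k−1, N−k) = (3−1, 28−3) = (2, 25)

degrees of freedom = [2, 25]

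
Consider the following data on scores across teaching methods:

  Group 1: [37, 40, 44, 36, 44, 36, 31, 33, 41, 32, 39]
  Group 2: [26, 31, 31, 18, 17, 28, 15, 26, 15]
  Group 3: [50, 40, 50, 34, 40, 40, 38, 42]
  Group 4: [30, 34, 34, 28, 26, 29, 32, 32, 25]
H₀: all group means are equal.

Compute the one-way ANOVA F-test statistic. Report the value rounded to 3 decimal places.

test statistic = 23.065

Group means [37.55, 23.00, 41.75, 30.00], grand mean 33.081
SSB = Σnᵢ(x̄ᵢ−x̄)² = 1820.529; SSW = ΣΣ(x−x̄ᵢ)² = 868.227
MSB = 1820.529/3 = 606.8432; MSW = 868.227/33 = 26.3099
F = MSB/MSW = 23.0652
df = (3, 33)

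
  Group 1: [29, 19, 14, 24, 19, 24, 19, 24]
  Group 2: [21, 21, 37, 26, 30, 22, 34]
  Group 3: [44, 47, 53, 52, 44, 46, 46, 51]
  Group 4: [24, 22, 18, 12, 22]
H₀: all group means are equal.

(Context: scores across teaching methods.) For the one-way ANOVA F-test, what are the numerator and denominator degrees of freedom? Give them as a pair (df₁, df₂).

k = 4 groups, N = 28 total
df = (k−1, N−k) = (4−1, 28−4) = (3, 24)

degrees of freedom = [3, 24]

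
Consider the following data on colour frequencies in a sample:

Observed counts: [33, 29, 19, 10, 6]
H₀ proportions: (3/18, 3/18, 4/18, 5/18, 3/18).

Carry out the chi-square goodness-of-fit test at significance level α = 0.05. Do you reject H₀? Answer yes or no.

reject H₀: yes

n = 97; E_i = n·p_i = [16.17, 16.17, 21.56, 26.94, 16.17]
χ² = (33−16.17)²/16.17 + (29−16.17)²/16.17 + (19−21.56)²/21.56 + (10−26.94)²/26.94 + (6−16.17)²/16.17 = 45.0670
df = 4
p-value (upper-tail) = 0.00000
At α=0.05: p < α → reject H₀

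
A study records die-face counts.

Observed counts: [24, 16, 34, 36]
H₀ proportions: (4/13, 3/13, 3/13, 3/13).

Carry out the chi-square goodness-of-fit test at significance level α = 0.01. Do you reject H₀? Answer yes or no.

n = 110; E_i = n·p_i = [33.85, 25.38, 25.38, 25.38]
χ² = (24−33.85)²/33.85 + (16−25.38)²/25.38 + (34−25.38)²/25.38 + (36−25.38)²/25.38 = 13.6970
df = 3
p-value (upper-tail) = 0.00335
At α=0.01: p < α → reject H₀

reject H₀: yes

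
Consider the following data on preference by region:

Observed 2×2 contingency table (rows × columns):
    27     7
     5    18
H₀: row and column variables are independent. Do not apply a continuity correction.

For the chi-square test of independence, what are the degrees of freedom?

degrees of freedom = 1

df = (r−1)(c−1) = (2−1)·(2−1) = 1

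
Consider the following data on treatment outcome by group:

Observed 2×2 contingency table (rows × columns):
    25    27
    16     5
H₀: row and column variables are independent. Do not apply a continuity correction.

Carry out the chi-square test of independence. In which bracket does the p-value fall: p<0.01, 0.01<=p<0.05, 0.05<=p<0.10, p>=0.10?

Row totals [52, 21], col totals [41, 32], n=73
χ² = (25−29.21)²/29.21 + (27−22.79)²/22.79 + (16−11.79)²/11.79 + (5−9.21)²/9.21 = 4.8022
df = 1
p-value (upper-tail) = 0.02842
→ bracket: 0.01<=p<0.05

p-value bracket: 0.01<=p<0.05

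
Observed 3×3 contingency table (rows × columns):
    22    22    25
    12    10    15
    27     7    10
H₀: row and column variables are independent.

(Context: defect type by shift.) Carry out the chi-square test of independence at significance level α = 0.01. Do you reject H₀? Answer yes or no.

reject H₀: no

Row totals [69, 37, 44], col totals [61, 39, 50], n=150
χ² = (22−28.06)²/28.06 + (22−17.94)²/17.94 + (25−23.00)²/23.00 + (12−15.05)²/15.05 + (10−9.62)²/9.62 + (15−12.33)²/12.33 + (27−17.89)²/17.89 + (7−11.44)²/11.44 + (10−14.67)²/14.67 = 11.4528
df = 4
p-value (upper-tail) = 0.02192
At α=0.01: p ≥ α → fail to reject H₀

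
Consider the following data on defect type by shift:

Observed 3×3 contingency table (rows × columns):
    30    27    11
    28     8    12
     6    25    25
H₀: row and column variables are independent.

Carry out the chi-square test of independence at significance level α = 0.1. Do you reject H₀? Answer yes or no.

reject H₀: yes

Row totals [68, 48, 56], col totals [64, 60, 48], n=172
χ² = (30−25.30)²/25.30 + (27−23.72)²/23.72 + (11−18.98)²/18.98 + (28−17.86)²/17.86 + (8−16.74)²/16.74 + (12−13.40)²/13.40 + (6−20.84)²/20.84 + (25−19.53)²/19.53 + (25−15.63)²/15.63 = 32.8608
df = 4
p-value (upper-tail) = 0.00000
At α=0.1: p < α → reject H₀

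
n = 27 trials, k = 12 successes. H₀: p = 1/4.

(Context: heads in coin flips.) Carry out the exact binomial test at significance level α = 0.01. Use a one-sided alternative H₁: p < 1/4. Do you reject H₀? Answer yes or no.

reject H₀: no

Exact binomial: n=27, k=12, p₀=1/4=0.2500
P(X≤12) from Σ C(n,i)·p₀^i·(1−p₀)^(n−i)
p-value (one-sided, H₁ less) = 0.99222
At α=0.01: p ≥ α → fail to reject H₀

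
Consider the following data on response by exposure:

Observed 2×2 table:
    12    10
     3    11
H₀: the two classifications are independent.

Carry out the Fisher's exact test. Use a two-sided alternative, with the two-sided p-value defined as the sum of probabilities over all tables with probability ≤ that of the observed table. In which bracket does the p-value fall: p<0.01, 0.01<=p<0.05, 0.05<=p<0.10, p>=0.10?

p-value bracket: 0.05<=p<0.10

Margins: r₁=22, r₂=14, c₁=15, c₂=21, n=36
p_obs = C(22,12)·C(14,3)/C(36,15); sum pmf over tables with pmf ≤ p_obs
p-value (two-sided) = 0.08330
→ bracket: 0.05<=p<0.10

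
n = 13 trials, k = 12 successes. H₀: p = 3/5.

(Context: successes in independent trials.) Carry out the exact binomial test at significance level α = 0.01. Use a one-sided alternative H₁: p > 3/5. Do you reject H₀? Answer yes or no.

reject H₀: no

Exact binomial: n=13, k=12, p₀=3/5=0.6000
P(X≥12) from Σ C(n,i)·p₀^i·(1−p₀)^(n−i)
p-value (one-sided, H₁ greater) = 0.01263
At α=0.01: p ≥ α → fail to reject H₀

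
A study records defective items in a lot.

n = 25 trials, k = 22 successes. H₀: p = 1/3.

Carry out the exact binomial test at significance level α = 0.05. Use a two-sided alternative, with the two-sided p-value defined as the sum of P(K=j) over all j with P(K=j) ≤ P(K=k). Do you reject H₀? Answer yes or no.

reject H₀: yes

Exact binomial: n=25, k=22, p₀=1/3=0.3333
P(X=j) = C(n,j)·p₀^j·(1−p₀)^(n−j); p = Σ P(X=j) over j with P(X=j) ≤ P(X=22)
p-value (two-sided) = 0.00000
At α=0.05: p < α → reject H₀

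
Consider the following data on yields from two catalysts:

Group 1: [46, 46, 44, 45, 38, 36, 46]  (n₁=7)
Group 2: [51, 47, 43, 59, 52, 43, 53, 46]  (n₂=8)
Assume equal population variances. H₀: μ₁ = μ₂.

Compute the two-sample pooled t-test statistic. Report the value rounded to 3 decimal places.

x̄₁=43.000, s₁=4.203, n₁=7
x̄₂=49.250, s₂=5.523, n₂=8
s_p² = [6·4.203² + 7·5.523²]/13 = 24.5769
SE = √(s_p²·(1/7+1/8)) = 2.5658
t = (43.000−49.250)/2.5658 = -2.4359
df = 13

test statistic = -2.436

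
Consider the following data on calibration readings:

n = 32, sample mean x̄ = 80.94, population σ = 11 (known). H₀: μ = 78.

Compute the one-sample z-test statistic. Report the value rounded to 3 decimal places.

SE = σ/√n = 11/√32 = 1.9445
z = (x̄−μ₀)/SE = (80.94−78)/1.9445 = 1.5119

test statistic = 1.512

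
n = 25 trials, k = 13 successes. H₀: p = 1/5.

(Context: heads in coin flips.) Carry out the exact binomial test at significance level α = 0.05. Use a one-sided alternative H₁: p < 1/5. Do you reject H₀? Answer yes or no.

reject H₀: no

Exact binomial: n=25, k=13, p₀=1/5=0.2000
P(X≤13) from Σ C(n,i)·p₀^i·(1−p₀)^(n−i)
p-value (one-sided, H₁ less) = 0.99992
At α=0.05: p ≥ α → fail to reject H₀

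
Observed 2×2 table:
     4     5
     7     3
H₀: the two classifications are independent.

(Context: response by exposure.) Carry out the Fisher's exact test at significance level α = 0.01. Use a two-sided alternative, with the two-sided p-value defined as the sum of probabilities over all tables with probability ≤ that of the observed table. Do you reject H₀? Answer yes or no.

Margins: r₁=9, r₂=10, c₁=11, c₂=8, n=19
p_obs = C(9,4)·C(10,7)/C(19,11); sum pmf over tables with pmf ≤ p_obs
p-value (two-sided) = 0.36985
At α=0.01: p ≥ α → fail to reject H₀

reject H₀: no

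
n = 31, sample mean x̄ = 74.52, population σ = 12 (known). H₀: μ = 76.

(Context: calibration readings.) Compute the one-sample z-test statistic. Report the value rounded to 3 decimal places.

SE = σ/√n = 12/√31 = 2.1553
z = (x̄−μ₀)/SE = (74.52−76)/2.1553 = -0.6867

test statistic = -0.687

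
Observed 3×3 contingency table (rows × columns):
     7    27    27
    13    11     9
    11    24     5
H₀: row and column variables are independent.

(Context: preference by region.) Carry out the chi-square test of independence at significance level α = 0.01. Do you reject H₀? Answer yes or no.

Row totals [61, 33, 40], col totals [31, 62, 41], n=134
χ² = (7−14.11)²/14.11 + (27−28.22)²/28.22 + (27−18.66)²/18.66 + (13−7.63)²/7.63 + (11−15.27)²/15.27 + (9−10.10)²/10.10 + (11−9.25)²/9.25 + (24−18.51)²/18.51 + (5−12.24)²/12.24 = 18.6850
df = 4
p-value (upper-tail) = 0.00091
At α=0.01: p < α → reject H₀

reject H₀: yes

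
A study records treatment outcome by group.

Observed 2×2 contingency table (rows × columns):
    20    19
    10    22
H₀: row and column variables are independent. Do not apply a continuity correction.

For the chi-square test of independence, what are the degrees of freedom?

degrees of freedom = 1

df = (r−1)(c−1) = (2−1)·(2−1) = 1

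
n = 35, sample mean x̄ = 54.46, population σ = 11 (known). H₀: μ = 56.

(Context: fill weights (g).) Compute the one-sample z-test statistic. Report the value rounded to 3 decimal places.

test statistic = -0.828

SE = σ/√n = 11/√35 = 1.8593
z = (x̄−μ₀)/SE = (54.46−56)/1.8593 = -0.8283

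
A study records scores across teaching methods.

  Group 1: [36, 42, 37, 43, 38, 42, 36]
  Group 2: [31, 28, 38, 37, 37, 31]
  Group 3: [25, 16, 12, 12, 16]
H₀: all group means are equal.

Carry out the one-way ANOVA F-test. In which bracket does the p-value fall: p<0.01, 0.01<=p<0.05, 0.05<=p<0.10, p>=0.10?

Group means [39.14, 33.67, 16.20], grand mean 30.944
SSB = Σnᵢ(x̄ᵢ−x̄)² = 1601.954; SSW = ΣΣ(x−x̄ᵢ)² = 256.990
MSB = 1601.954/2 = 800.9770; MSW = 256.990/15 = 17.1327
F = MSB/MSW = 46.7514
df = (2, 15)
p-value (upper-tail) = 0.00000
→ bracket: p<0.01

p-value bracket: p<0.01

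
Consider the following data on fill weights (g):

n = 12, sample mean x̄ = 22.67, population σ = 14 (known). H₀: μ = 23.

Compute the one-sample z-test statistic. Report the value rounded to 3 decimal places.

test statistic = -0.082

SE = σ/√n = 14/√12 = 4.0415
z = (x̄−μ₀)/SE = (22.67−23)/4.0415 = -0.0817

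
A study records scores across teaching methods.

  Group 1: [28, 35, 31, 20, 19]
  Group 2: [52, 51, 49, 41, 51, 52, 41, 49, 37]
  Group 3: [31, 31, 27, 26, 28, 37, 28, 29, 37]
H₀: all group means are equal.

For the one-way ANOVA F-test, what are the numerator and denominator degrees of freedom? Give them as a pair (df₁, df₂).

degrees of freedom = [2, 20]

k = 3 groups, N = 23 total
df = (k−1, N−k) = (3−1, 23−3) = (2, 20)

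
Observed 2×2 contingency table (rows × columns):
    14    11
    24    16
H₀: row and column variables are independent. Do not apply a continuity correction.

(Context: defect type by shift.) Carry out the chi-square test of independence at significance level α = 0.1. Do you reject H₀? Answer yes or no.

Row totals [25, 40], col totals [38, 27], n=65
χ² = (14−14.62)²/14.62 + (11−10.38)²/10.38 + (24−23.38)²/23.38 + (16−16.62)²/16.62 = 0.1014
df = 1
p-value (upper-tail) = 0.75020
At α=0.1: p ≥ α → fail to reject H₀

reject H₀: no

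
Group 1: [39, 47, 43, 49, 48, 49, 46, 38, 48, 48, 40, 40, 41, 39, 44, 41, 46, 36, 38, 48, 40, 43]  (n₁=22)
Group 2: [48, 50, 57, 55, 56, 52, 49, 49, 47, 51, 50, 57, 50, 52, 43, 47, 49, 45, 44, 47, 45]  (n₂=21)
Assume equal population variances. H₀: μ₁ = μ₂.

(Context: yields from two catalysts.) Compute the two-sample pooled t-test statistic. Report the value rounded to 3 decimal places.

test statistic = -5.085

x̄₁=43.227, s₁=4.208, n₁=22
x̄₂=49.667, s₂=4.091, n₂=21
s_p² = [21·4.208² + 20·4.091²]/41 = 17.2324
SE = √(s_p²·(1/22+1/21)) = 1.2664
t = (43.227−49.667)/1.2664 = -5.0846
df = 41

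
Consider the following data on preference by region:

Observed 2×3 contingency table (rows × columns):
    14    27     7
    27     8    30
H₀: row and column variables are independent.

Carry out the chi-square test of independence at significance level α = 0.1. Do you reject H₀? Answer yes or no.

reject H₀: yes

Row totals [48, 65], col totals [41, 35, 37], n=113
χ² = (14−17.42)²/17.42 + (27−14.87)²/14.87 + (7−15.72)²/15.72 + (27−23.58)²/23.58 + (8−20.13)²/20.13 + (30−21.28)²/21.28 = 26.7822
df = 2
p-value (upper-tail) = 0.00000
At α=0.1: p < α → reject H₀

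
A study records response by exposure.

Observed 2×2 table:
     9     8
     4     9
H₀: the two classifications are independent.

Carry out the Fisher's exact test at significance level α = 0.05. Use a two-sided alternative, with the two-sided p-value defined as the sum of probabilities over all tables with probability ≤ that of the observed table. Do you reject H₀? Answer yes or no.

Margins: r₁=17, r₂=13, c₁=13, c₂=17, n=30
p_obs = C(17,9)·C(13,4)/C(30,13); sum pmf over tables with pmf ≤ p_obs
p-value (two-sided) = 0.28276
At α=0.05: p ≥ α → fail to reject H₀

reject H₀: no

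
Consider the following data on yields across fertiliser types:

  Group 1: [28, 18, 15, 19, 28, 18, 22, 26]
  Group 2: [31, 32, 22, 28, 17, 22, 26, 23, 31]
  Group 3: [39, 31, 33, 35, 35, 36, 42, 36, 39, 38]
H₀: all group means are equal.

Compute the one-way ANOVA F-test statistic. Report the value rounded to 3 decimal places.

test statistic = 26.302

Group means [21.75, 25.78, 36.40], grand mean 28.519
SSB = Σnᵢ(x̄ᵢ−x̄)² = 1055.285; SSW = ΣΣ(x−x̄ᵢ)² = 481.456
MSB = 1055.285/2 = 527.6426; MSW = 481.456/24 = 20.0606
F = MSB/MSW = 26.3024
df = (2, 24)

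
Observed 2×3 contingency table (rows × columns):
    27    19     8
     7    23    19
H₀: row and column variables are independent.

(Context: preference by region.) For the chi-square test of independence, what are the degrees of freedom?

degrees of freedom = 2

df = (r−1)(c−1) = (2−1)·(3−1) = 2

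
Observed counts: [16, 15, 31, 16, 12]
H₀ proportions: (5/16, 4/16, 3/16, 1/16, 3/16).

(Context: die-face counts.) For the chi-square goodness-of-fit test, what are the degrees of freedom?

degrees of freedom = 4

df = k − 1 = 5 − 1 = 4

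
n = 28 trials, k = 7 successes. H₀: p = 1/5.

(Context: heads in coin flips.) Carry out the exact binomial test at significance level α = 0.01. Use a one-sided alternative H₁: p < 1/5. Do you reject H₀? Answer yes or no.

Exact binomial: n=28, k=7, p₀=1/5=0.2000
P(X≤7) from Σ C(n,i)·p₀^i·(1−p₀)^(n−i)
p-value (one-sided, H₁ less) = 0.81823
At α=0.01: p ≥ α → fail to reject H₀

reject H₀: no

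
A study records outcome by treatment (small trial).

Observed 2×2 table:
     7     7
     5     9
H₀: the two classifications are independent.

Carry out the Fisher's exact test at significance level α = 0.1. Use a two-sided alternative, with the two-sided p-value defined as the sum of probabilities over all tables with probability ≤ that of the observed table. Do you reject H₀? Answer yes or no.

Margins: r₁=14, r₂=14, c₁=12, c₂=16, n=28
p_obs = C(14,7)·C(14,5)/C(28,12); sum pmf over tables with pmf ≤ p_obs
p-value (two-sided) = 0.70357
At α=0.1: p ≥ α → fail to reject H₀

reject H₀: no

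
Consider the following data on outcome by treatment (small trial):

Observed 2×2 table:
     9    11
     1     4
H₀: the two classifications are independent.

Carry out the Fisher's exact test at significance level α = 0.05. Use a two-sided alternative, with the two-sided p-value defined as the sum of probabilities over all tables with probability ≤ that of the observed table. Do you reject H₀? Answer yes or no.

reject H₀: no

Margins: r₁=20, r₂=5, c₁=10, c₂=15, n=25
p_obs = C(20,9)·C(5,1)/C(25,10); sum pmf over tables with pmf ≤ p_obs
p-value (two-sided) = 0.61462
At α=0.05: p ≥ α → fail to reject H₀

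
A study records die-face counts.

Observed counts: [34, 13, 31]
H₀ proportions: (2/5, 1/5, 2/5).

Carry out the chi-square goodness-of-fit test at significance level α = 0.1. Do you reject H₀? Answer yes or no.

reject H₀: no

n = 78; E_i = n·p_i = [31.20, 15.60, 31.20]
χ² = (34−31.20)²/31.20 + (13−15.60)²/15.60 + (31−31.20)²/31.20 = 0.6859
df = 2
p-value (upper-tail) = 0.70967
At α=0.1: p ≥ α → fail to reject H₀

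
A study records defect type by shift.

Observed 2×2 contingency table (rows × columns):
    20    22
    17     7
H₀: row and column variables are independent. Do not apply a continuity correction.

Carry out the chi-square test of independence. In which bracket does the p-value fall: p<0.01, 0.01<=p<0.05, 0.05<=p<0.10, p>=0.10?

p-value bracket: 0.05<=p<0.10

Row totals [42, 24], col totals [37, 29], n=66
χ² = (20−23.55)²/23.55 + (22−18.45)²/18.45 + (17−13.45)²/13.45 + (7−10.55)²/10.55 = 3.3413
df = 1
p-value (upper-tail) = 0.06756
→ bracket: 0.05<=p<0.10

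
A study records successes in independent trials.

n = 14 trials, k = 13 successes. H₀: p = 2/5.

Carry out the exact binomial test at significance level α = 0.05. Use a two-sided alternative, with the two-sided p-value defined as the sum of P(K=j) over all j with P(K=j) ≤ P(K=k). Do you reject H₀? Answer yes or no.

reject H₀: yes

Exact binomial: n=14, k=13, p₀=2/5=0.4000
P(X=j) = C(n,j)·p₀^j·(1−p₀)^(n−j); p = Σ P(X=j) over j with P(X=j) ≤ P(X=13)
p-value (two-sided) = 0.00006
At α=0.05: p < α → reject H₀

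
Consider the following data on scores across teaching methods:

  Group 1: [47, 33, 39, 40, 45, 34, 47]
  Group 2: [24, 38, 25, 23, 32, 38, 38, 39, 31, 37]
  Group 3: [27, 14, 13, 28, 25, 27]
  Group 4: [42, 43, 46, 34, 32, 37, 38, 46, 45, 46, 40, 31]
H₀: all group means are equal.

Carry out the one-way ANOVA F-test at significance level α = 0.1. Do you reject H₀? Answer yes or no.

reject H₀: yes

Group means [40.71, 32.50, 22.33, 40.00], grand mean 34.971
SSB = Σnᵢ(x̄ᵢ−x̄)² = 1553.710; SSW = ΣΣ(x−x̄ᵢ)² = 1159.262
MSB = 1553.710/3 = 517.9032; MSW = 1159.262/31 = 37.3955
F = MSB/MSW = 13.8493
df = (3, 31)
p-value (upper-tail) = 0.00001
At α=0.1: p < α → reject H₀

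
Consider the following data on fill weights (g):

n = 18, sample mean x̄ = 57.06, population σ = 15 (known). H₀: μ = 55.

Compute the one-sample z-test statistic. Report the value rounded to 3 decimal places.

test statistic = 0.583

SE = σ/√n = 15/√18 = 3.5355
z = (x̄−μ₀)/SE = (57.06−55)/3.5355 = 0.5827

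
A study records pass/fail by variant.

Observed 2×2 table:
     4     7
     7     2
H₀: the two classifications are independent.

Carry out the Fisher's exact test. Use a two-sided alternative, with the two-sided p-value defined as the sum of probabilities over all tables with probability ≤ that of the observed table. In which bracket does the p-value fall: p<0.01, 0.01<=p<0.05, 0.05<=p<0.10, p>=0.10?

p-value bracket: 0.05<=p<0.10

Margins: r₁=11, r₂=9, c₁=11, c₂=9, n=20
p_obs = C(11,4)·C(9,7)/C(20,11); sum pmf over tables with pmf ≤ p_obs
p-value (two-sided) = 0.09228
→ bracket: 0.05<=p<0.10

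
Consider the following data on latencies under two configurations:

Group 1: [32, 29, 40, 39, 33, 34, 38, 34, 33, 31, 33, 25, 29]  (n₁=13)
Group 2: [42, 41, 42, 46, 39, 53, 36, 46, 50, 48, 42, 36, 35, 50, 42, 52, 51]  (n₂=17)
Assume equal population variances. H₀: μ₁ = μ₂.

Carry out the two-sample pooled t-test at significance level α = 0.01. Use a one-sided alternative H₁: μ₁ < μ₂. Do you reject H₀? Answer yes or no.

x̄₁=33.077, s₁=4.212, n₁=13
x̄₂=44.176, s₂=5.855, n₂=17
s_p² = [12·4.212² + 16·5.855²]/28 = 27.1926
SE = √(s_p²·(1/13+1/17)) = 1.9213
t = (33.077−44.176)/1.9213 = -5.7772
df = 28
p-value (one-sided, H₁ less) = 0.00000
At α=0.01: p < α → reject H₀

reject H₀: yes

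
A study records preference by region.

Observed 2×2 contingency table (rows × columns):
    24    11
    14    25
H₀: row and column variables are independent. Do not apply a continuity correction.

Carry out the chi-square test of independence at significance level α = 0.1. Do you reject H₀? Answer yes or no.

reject H₀: yes

Row totals [35, 39], col totals [38, 36], n=74
χ² = (24−17.97)²/17.97 + (11−17.03)²/17.03 + (14−20.03)²/20.03 + (25−18.97)²/18.97 = 7.8828
df = 1
p-value (upper-tail) = 0.00499
At α=0.1: p < α → reject H₀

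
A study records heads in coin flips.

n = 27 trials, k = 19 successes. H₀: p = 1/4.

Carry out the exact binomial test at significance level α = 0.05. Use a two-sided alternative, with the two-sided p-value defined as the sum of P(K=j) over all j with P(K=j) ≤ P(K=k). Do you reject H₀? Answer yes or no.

reject H₀: yes

Exact binomial: n=27, k=19, p₀=1/4=0.2500
P(X=j) = C(n,j)·p₀^j·(1−p₀)^(n−j); p = Σ P(X=j) over j with P(X=j) ≤ P(X=19)
p-value (two-sided) = 0.00000
At α=0.05: p < α → reject H₀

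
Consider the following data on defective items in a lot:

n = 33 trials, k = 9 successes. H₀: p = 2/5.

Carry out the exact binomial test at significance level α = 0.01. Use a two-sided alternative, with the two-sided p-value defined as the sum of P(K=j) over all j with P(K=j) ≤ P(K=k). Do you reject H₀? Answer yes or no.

reject H₀: no

Exact binomial: n=33, k=9, p₀=2/5=0.4000
P(X=j) = C(n,j)·p₀^j·(1−p₀)^(n−j); p = Σ P(X=j) over j with P(X=j) ≤ P(X=9)
p-value (two-sided) = 0.15687
At α=0.01: p ≥ α → fail to reject H₀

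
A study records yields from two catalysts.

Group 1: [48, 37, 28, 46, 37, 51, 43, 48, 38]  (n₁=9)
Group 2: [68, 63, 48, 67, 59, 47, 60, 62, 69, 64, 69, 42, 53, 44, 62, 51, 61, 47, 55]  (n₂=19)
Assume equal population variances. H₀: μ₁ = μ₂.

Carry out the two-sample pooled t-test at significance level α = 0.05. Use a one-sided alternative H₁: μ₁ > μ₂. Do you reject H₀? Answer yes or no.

x̄₁=41.778, s₁=7.345, n₁=9
x̄₂=57.421, s₂=8.821, n₂=19
s_p² = [8·7.345² + 18·8.821²]/26 = 70.4687
SE = √(s_p²·(1/9+1/19)) = 3.3969
t = (41.778−57.421)/3.3969 = -4.6052
df = 26
p-value (one-sided, H₁ greater) = 0.99995
At α=0.05: p ≥ α → fail to reject H₀

reject H₀: no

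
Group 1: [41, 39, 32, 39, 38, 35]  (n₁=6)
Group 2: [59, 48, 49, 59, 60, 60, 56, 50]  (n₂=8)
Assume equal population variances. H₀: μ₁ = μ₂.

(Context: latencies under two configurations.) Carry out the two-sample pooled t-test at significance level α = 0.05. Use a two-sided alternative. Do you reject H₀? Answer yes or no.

reject H₀: yes

x̄₁=37.333, s₁=3.266, n₁=6
x̄₂=55.125, s₂=5.249, n₂=8
s_p² = [5·3.266² + 7·5.249²]/12 = 20.5174
SE = √(s_p²·(1/6+1/8)) = 2.4463
t = (37.333−55.125)/2.4463 = -7.2730
df = 12
p-value (two-sided) = 0.00001
At α=0.05: p < α → reject H₀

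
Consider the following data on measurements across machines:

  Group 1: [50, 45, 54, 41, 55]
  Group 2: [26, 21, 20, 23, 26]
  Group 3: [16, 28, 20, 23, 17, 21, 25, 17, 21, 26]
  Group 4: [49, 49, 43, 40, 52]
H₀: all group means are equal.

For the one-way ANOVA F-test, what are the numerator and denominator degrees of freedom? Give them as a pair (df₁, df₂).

k = 4 groups, N = 25 total
df = (k−1, N−k) = (4−1, 25−4) = (3, 21)

degrees of freedom = [3, 21]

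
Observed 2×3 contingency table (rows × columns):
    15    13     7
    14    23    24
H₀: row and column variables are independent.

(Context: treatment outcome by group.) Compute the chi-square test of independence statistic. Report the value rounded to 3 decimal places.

test statistic = 5.496

Row totals [35, 61], col totals [29, 36, 31], n=96
χ² = (15−10.57)²/10.57 + (13−13.12)²/13.12 + (7−11.30)²/11.30 + (14−18.43)²/18.43 + (23−22.88)²/22.88 + (24−19.70)²/19.70 = 5.4963
df = 2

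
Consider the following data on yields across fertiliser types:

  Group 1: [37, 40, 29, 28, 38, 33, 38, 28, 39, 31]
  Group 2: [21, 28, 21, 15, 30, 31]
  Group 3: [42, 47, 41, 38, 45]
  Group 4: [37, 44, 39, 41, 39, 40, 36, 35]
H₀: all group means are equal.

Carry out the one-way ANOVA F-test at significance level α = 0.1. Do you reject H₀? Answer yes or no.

reject H₀: yes

Group means [34.10, 24.33, 42.60, 38.88], grand mean 34.862
SSB = Σnᵢ(x̄ᵢ−x̄)² = 1099.140; SSW = ΣΣ(x−x̄ᵢ)² = 516.308
MSB = 1099.140/3 = 366.3800; MSW = 516.308/25 = 20.6523
F = MSB/MSW = 17.7404
df = (3, 25)
p-value (upper-tail) = 0.00000
At α=0.1: p < α → reject H₀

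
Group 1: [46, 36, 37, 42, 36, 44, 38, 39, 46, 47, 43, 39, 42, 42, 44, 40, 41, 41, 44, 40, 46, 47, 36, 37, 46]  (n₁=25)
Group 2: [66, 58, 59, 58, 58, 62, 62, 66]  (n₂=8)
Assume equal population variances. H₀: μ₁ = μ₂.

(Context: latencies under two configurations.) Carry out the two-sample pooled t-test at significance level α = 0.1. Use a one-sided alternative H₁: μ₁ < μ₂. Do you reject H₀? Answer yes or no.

x̄₁=41.560, s₁=3.675, n₁=25
x̄₂=61.125, s₂=3.441, n₂=8
s_p² = [24·3.675² + 7·3.441²]/31 = 13.1302
SE = √(s_p²·(1/25+1/8)) = 1.4719
t = (41.560−61.125)/1.4719 = -13.2924
df = 31
p-value (one-sided, H₁ less) = 0.00000
At α=0.1: p < α → reject H₀

reject H₀: yes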